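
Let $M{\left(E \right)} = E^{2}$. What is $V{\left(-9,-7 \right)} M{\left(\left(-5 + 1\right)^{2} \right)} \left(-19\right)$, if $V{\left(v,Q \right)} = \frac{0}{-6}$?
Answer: $0$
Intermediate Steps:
$V{\left(v,Q \right)} = 0$ ($V{\left(v,Q \right)} = 0 \left(- \frac{1}{6}\right) = 0$)
$V{\left(-9,-7 \right)} M{\left(\left(-5 + 1\right)^{2} \right)} \left(-19\right) = 0 \left(\left(-5 + 1\right)^{2}\right)^{2} \left(-19\right) = 0 \left(\left(-4\right)^{2}\right)^{2} \left(-19\right) = 0 \cdot 16^{2} \left(-19\right) = 0 \cdot 256 \left(-19\right) = 0 \left(-19\right) = 0$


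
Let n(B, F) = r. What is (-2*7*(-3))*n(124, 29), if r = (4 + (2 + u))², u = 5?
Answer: 5082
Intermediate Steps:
r = 121 (r = (4 + (2 + 5))² = (4 + 7)² = 11² = 121)
n(B, F) = 121
(-2*7*(-3))*n(124, 29) = (-2*7*(-3))*121 = -14*(-3)*121 = 42*121 = 5082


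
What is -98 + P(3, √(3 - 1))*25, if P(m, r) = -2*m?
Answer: -248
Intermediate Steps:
-98 + P(3, √(3 - 1))*25 = -98 - 2*3*25 = -98 - 6*25 = -98 - 150 = -248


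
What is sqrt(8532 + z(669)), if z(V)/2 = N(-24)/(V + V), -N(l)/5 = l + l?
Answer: 2*sqrt(106076417)/223 ≈ 92.371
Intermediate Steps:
N(l) = -10*l (N(l) = -5*(l + l) = -10*l)
z(V) = 240/V (z(V) = 2*((-10*(-24))/(V + V)) = 2*(240/((2*V))) = 2*(240*(1/(2*V))) = 2*(120/V) = 240/V)
sqrt(8532 + z(669)) = sqrt(8532 + 240/669) = sqrt(8532 + 240*(1/669)) = sqrt(8532 + 80/223) = sqrt(1902716/223) = 2*sqrt(106076417)/223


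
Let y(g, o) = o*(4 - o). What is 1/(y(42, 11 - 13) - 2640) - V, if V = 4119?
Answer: -10923589/2652 ≈ -4119.0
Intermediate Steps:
1/(y(42, 11 - 13) - 2640) - V = 1/((11 - 13)*(4 - (11 - 13)) - 2640) - 1*4119 = 1/(-2*(4 - 1*(-2)) - 2640) - 4119 = 1/(-2*(4 + 2) - 2640) - 4119 = 1/(-2*6 - 2640) - 4119 = 1/(-12 - 2640) - 4119 = 1/(-2652) - 4119 = -1/2652 - 4119 = -10923589/2652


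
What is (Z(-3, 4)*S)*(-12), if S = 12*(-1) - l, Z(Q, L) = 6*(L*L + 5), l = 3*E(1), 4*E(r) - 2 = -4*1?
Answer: 15876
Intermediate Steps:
E(r) = -1/2 (E(r) = 1/2 + (-4*1)/4 = 1/2 + (1/4)*(-4) = 1/2 - 1 = -1/2)
l = -3/2 (l = 3*(-1/2) = -3/2 ≈ -1.5000)
Z(Q, L) = 30 + 6*L**2 (Z(Q, L) = 6*(L**2 + 5) = 6*(5 + L**2) = 30 + 6*L**2)
S = -21/2 (S = 12*(-1) - 1*(-3/2) = -12 + 3/2 = -21/2 ≈ -10.500)
(Z(-3, 4)*S)*(-12) = ((30 + 6*4**2)*(-21/2))*(-12) = ((30 + 6*16)*(-21/2))*(-12) = ((30 + 96)*(-21/2))*(-12) = (126*(-21/2))*(-12) = -1323*(-12) = 15876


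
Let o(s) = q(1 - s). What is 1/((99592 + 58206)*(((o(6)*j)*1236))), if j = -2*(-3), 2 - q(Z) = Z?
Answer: 1/8191609776 ≈ 1.2208e-10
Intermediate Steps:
q(Z) = 2 - Z
o(s) = 1 + s (o(s) = 2 - (1 - s) = 2 + (-1 + s) = 1 + s)
j = 6
1/((99592 + 58206)*(((o(6)*j)*1236))) = 1/((99592 + 58206)*((((1 + 6)*6)*1236))) = 1/(157798*(((7*6)*1236))) = 1/(157798*((42*1236))) = (1/157798)/51912 = (1/157798)*(1/51912) = 1/8191609776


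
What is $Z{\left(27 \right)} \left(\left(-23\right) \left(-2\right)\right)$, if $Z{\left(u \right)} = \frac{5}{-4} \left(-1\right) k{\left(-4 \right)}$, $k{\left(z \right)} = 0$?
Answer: $0$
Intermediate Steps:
$Z{\left(u \right)} = 0$ ($Z{\left(u \right)} = \frac{5}{-4} \left(-1\right) 0 = 5 \left(- \frac{1}{4}\right) \left(-1\right) 0 = \left(- \frac{5}{4}\right) \left(-1\right) 0 = \frac{5}{4} \cdot 0 = 0$)
$Z{\left(27 \right)} \left(\left(-23\right) \left(-2\right)\right) = 0 \left(\left(-23\right) \left(-2\right)\right) = 0 \cdot 46 = 0$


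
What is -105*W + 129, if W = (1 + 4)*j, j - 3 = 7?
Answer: -5121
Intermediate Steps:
j = 10 (j = 3 + 7 = 10)
W = 50 (W = (1 + 4)*10 = 5*10 = 50)
-105*W + 129 = -105*50 + 129 = -5250 + 129 = -5121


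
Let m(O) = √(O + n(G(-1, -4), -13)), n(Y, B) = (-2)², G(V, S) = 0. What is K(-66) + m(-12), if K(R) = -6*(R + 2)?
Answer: 384 + 2*I*√2 ≈ 384.0 + 2.8284*I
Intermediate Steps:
n(Y, B) = 4
K(R) = -12 - 6*R (K(R) = -6*(2 + R) = -12 - 6*R)
m(O) = √(4 + O) (m(O) = √(O + 4) = √(4 + O))
K(-66) + m(-12) = (-12 - 6*(-66)) + √(4 - 12) = (-12 + 396) + √(-8) = 384 + 2*I*√2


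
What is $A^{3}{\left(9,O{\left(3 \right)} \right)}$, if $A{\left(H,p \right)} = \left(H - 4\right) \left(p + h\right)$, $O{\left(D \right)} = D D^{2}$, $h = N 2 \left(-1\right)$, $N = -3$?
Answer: $4492125$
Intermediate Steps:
$h = 6$ ($h = \left(-3\right) 2 \left(-1\right) = \left(-6\right) \left(-1\right) = 6$)
$O{\left(D \right)} = D^{3}$
$A{\left(H,p \right)} = \left(-4 + H\right) \left(6 + p\right)$ ($A{\left(H,p \right)} = \left(H - 4\right) \left(p + 6\right) = \left(-4 + H\right) \left(6 + p\right)$)
$A^{3}{\left(9,O{\left(3 \right)} \right)} = \left(-24 - 4 \cdot 3^{3} + 6 \cdot 9 + 9 \cdot 3^{3}\right)^{3} = \left(-24 - 108 + 54 + 9 \cdot 27\right)^{3} = \left(-24 - 108 + 54 + 243\right)^{3} = 165^{3} = 4492125$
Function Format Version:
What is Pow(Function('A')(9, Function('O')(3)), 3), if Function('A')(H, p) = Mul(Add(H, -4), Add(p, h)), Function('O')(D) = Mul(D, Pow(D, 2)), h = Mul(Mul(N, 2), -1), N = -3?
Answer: 4492125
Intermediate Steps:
h = 6 (h = Mul(Mul(-3, 2), -1) = Mul(-6, -1) = 6)
Function('O')(D) = Pow(D, 3)
Function('A')(H, p) = Mul(Add(-4, H), Add(6, p)) (Function('A')(H, p) = Mul(Add(H, -4), Add(p, 6)) = Mul(Add(-4, H), Add(6, p)))
Pow(Function('A')(9, Function('O')(3)), 3) = Pow(Add(-24, Mul(-4, Pow(3, 3)), Mul(6, 9), Mul(9, Pow(3, 3))), 3) = Pow(Add(-24, Mul(-4, 27), 54, Mul(9, 27)), 3) = Pow(Add(-24, -108, 54, 243), 3) = Pow(165, 3) = 4492125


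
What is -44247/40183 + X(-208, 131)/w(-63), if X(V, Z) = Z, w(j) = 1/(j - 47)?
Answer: -579081277/40183 ≈ -14411.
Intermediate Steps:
w(j) = 1/(-47 + j)
-44247/40183 + X(-208, 131)/w(-63) = -44247/40183 + 131/(1/(-47 - 63)) = -44247*1/40183 + 131/(1/(-110)) = -44247/40183 + 131/(-1/110) = -44247/40183 + 131*(-110) = -44247/40183 - 14410 = -579081277/40183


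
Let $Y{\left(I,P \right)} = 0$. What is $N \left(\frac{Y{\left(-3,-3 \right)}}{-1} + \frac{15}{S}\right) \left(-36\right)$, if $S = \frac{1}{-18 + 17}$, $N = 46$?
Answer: $24840$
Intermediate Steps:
$S = -1$ ($S = \frac{1}{-1} = -1$)
$N \left(\frac{Y{\left(-3,-3 \right)}}{-1} + \frac{15}{S}\right) \left(-36\right) = 46 \left(\frac{0}{-1} + \frac{15}{-1}\right) \left(-36\right) = 46 \left(0 \left(-1\right) + 15 \left(-1\right)\right) \left(-36\right) = 46 \left(0 - 15\right) \left(-36\right) = 46 \left(-15\right) \left(-36\right) = \left(-690\right) \left(-36\right) = 24840$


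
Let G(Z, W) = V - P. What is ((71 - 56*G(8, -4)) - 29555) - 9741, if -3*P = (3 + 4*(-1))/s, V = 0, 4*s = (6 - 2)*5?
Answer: -588319/15 ≈ -39221.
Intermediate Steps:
s = 5 (s = ((6 - 2)*5)/4 = (4*5)/4 = (¼)*20 = 5)
P = 1/15 (P = -(3 + 4*(-1))/(3*5) = -(3 - 4)/(3*5) = -(-1)/(3*5) = -⅓*(-⅕) = 1/15 ≈ 0.066667)
G(Z, W) = -1/15 (G(Z, W) = 0 - 1*1/15 = 0 - 1/15 = -1/15)
((71 - 56*G(8, -4)) - 29555) - 9741 = ((71 - 56*(-1/15)) - 29555) - 9741 = ((71 + 56/15) - 29555) - 9741 = (1121/15 - 29555) - 9741 = -442204/15 - 9741 = -588319/15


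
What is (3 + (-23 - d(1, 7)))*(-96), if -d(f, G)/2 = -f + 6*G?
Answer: -5952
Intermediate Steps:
d(f, G) = -12*G + 2*f (d(f, G) = -2*(-f + 6*G) = -12*G + 2*f)
(3 + (-23 - d(1, 7)))*(-96) = (3 + (-23 - (-12*7 + 2*1)))*(-96) = (3 + (-23 - (-84 + 2)))*(-96) = (3 + (-23 - 1*(-82)))*(-96) = (3 + (-23 + 82))*(-96) = (3 + 59)*(-96) = 62*(-96) = -5952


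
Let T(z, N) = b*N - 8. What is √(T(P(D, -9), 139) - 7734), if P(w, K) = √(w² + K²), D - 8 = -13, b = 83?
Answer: √3795 ≈ 61.604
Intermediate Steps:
D = -5 (D = 8 - 13 = -5)
P(w, K) = √(K² + w²)
T(z, N) = -8 + 83*N (T(z, N) = 83*N - 8 = -8 + 83*N)
√(T(P(D, -9), 139) - 7734) = √((-8 + 83*139) - 7734) = √((-8 + 11537) - 7734) = √(11529 - 7734) = √3795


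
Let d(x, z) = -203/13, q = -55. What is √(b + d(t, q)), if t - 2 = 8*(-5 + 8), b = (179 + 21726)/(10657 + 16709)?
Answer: I*√1875034279014/355758 ≈ 3.849*I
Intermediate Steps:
b = 21905/27366 ≈ 0.80045
t = 26 (t = 2 + 8*(-5 + 8) = 2 + 8*3 = 2 + 24 = 26)
d(x, z) = -203/13 (d(x, z) = -203*1/13 = -203/13)
√(b + d(t, q)) = √(21905/27366 - 203/13) = √(-5270533/355758) = I*√1875034279014/355758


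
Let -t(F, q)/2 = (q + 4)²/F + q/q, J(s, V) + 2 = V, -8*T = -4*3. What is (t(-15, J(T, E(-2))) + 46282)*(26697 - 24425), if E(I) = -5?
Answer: 525754432/5 ≈ 1.0515e+8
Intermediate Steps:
T = 3/2 (T = -(-1)*3/2 = -⅛*(-12) = 3/2 ≈ 1.5000)
J(s, V) = -2 + V
t(F, q) = -2 - 2*(4 + q)²/F (t(F, q) = -2*((q + 4)²/F + q/q) = -2*((4 + q)²/F + 1) = -2*(1 + (4 + q)²/F) = -2 - 2*(4 + q)²/F)
(t(-15, J(T, E(-2))) + 46282)*(26697 - 24425) = ((-2 - 2*(4 + (-2 - 5))²/(-15)) + 46282)*(26697 - 24425) = ((-2 - 2*(-1/15)*(4 - 7)²) + 46282)*2272 = ((-2 - 2*(-1/15)*(-3)²) + 46282)*2272 = ((-2 - 2*(-1/15)*9) + 46282)*2272 = ((-2 + 6/5) + 46282)*2272 = (-⅘ + 46282)*2272 = (231406/5)*2272 = 525754432/5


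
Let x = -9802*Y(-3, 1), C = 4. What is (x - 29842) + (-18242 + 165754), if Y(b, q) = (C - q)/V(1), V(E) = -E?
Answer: 147076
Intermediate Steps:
Y(b, q) = -4 + q (Y(b, q) = (4 - q)/((-1*1)) = (4 - q)/(-1) = (4 - q)*(-1) = -4 + q)
x = 29406 (x = -9802*(-4 + 1) = -9802*(-3) = 29406)
(x - 29842) + (-18242 + 165754) = (29406 - 29842) + (-18242 + 165754) = -436 + 147512 = 147076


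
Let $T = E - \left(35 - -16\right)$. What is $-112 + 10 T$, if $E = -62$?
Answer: $-1242$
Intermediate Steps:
$T = -113$ ($T = -62 - \left(35 - -16\right) = -62 - \left(35 + 16\right) = -62 - 51 = -113$)
$-112 + 10 T = -112 + 10 \left(-113\right) = -112 - 1130 = -1242$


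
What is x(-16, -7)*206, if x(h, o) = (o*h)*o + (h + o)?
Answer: -166242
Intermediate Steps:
x(h, o) = h + o + h*o**2 (x(h, o) = (h*o)*o + (h + o) = h*o**2 + (h + o) = h + o + h*o**2)
x(-16, -7)*206 = (-16 - 7 - 16*(-7)**2)*206 = (-16 - 7 - 16*49)*206 = (-16 - 7 - 784)*206 = -807*206 = -166242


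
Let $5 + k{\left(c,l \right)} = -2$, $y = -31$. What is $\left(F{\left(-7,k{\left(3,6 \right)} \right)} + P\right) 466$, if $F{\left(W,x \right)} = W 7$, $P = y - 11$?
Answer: $-42406$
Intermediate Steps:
$k{\left(c,l \right)} = -7$ ($k{\left(c,l \right)} = -5 - 2 = -7$)
$P = -42$ ($P = -31 - 11 = -42$)
$F{\left(W,x \right)} = 7 W$
$\left(F{\left(-7,k{\left(3,6 \right)} \right)} + P\right) 466 = \left(7 \left(-7\right) - 42\right) 466 = \left(-49 - 42\right) 466 = \left(-91\right) 466 = -42406$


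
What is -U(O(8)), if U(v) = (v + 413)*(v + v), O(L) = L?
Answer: -6736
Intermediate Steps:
U(v) = 2*v*(413 + v) (U(v) = (413 + v)*(2*v) = 2*v*(413 + v))
-U(O(8)) = -2*8*(413 + 8) = -2*8*421 = -1*6736 = -6736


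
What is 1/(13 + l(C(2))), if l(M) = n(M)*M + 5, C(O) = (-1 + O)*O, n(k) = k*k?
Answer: 1/26 ≈ 0.038462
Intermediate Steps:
n(k) = k²
C(O) = O*(-1 + O)
l(M) = 5 + M³ (l(M) = M²*M + 5 = M³ + 5 = 5 + M³)
1/(13 + l(C(2))) = 1/(13 + (5 + (2*(-1 + 2))³)) = 1/(13 + (5 + (2*1)³)) = 1/(13 + (5 + 2³)) = 1/(13 + (5 + 8)) = 1/(13 + 13) = 1/26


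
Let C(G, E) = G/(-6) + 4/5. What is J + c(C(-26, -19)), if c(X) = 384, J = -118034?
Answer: -117650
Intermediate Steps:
C(G, E) = 4/5 - G/6 (C(G, E) = G*(-1/6) + 4*(1/5) = -G/6 + 4/5 = 4/5 - G/6)
J + c(C(-26, -19)) = -118034 + 384 = -117650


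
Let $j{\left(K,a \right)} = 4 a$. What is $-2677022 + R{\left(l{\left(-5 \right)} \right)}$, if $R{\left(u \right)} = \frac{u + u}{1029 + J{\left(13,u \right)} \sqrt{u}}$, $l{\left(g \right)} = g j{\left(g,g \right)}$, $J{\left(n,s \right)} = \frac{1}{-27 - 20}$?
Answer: $- \frac{129442035366}{48353} \approx -2.677 \cdot 10^{6}$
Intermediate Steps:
$J{\left(n,s \right)} = - \frac{1}{47}$ ($J{\left(n,s \right)} = \frac{1}{-47} = - \frac{1}{47}$)
$l{\left(g \right)} = 4 g^{2}$ ($l{\left(g \right)} = g 4 g = 4 g^{2}$)
$R{\left(u \right)} = \frac{2 u}{1029 - \frac{\sqrt{u}}{47}}$ ($R{\left(u \right)} = \frac{u + u}{1029 - \frac{\sqrt{u}}{47}} = \frac{2 u}{1029 - \frac{\sqrt{u}}{47}}$)
$-2677022 + R{\left(l{\left(-5 \right)} \right)} = -2677022 + \frac{94 \cdot 4 \left(-5\right)^{2}}{48363 - \sqrt{4 \left(-5\right)^{2}}} = -2677022 + \frac{94 \cdot 4 \cdot 25}{48363 - \sqrt{4 \cdot 25}} = -2677022 + 94 \cdot 100 \frac{1}{48363 - \sqrt{100}} = -2677022 + 94 \cdot 100 \frac{1}{48363 - 10} = -2677022 + 94 \cdot 100 \cdot \frac{1}{48353} = -2677022 + \frac{9400}{48353} = - \frac{129442035366}{48353}$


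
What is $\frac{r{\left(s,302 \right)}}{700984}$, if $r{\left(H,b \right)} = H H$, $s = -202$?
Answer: $\frac{10201}{175246} \approx 0.05821$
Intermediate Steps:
$r{\left(H,b \right)} = H^{2}$
$\frac{r{\left(s,302 \right)}}{700984} = \frac{\left(-202\right)^{2}}{700984} = 40804 \cdot \frac{1}{700984} = \frac{10201}{175246}$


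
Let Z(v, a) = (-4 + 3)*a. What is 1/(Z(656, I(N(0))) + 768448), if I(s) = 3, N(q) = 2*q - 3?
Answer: 1/768445 ≈ 1.3013e-6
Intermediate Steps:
N(q) = -3 + 2*q
Z(v, a) = -a
1/(Z(656, I(N(0))) + 768448) = 1/(-1*3 + 768448) = 1/(-3 + 768448) = 1/768445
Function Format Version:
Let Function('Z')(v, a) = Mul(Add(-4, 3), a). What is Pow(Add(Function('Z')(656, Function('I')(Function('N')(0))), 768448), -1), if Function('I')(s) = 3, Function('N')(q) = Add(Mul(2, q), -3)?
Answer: Rational(1, 768445) ≈ 1.3013e-6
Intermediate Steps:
Function('N')(q) = Add(-3, Mul(2, q))
Function('Z')(v, a) = Mul(-1, a)
Pow(Add(Function('Z')(656, Function('I')(Function('N')(0))), 768448), -1) = Pow(Add(Mul(-1, 3), 768448), -1) = Pow(Add(-3, 768448), -1) = Pow(768445, -1) = Rational(1, 768445)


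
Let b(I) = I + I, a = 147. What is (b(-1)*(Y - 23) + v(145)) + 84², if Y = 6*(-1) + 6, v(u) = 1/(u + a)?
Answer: 2073785/292 ≈ 7102.0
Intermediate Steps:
b(I) = 2*I
v(u) = 1/(147 + u) (v(u) = 1/(u + 147) = 1/(147 + u))
Y = 0 (Y = -6 + 6 = 0)
(b(-1)*(Y - 23) + v(145)) + 84² = ((2*(-1))*(0 - 23) + 1/(147 + 145)) + 84² = (-2*(-23) + 1/292) + 7056 = (46 + 1/292) + 7056 = 13433/292 + 7056 = 2073785/292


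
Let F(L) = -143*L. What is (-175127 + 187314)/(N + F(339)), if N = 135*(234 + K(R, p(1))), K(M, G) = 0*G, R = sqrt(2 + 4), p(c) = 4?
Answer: -12187/16887 ≈ -0.72168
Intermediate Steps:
R = sqrt(6) ≈ 2.4495
K(M, G) = 0
N = 31590 (N = 135*(234 + 0) = 135*234 = 31590)
(-175127 + 187314)/(N + F(339)) = (-175127 + 187314)/(31590 - 143*339) = 12187/(31590 - 48477) = 12187/(-16887) = 12187*(-1/16887) = -12187/16887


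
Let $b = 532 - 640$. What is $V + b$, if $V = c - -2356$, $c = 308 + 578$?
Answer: $3134$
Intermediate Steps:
$c = 886$
$b = -108$ ($b = 532 - 640 = -108$)
$V = 3242$ ($V = 886 - -2356 = 886 + 2356 = 3242$)
$V + b = 3242 - 108 = 3134$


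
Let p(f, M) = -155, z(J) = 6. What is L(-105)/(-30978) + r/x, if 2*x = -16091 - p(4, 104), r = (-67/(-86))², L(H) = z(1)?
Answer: -9123115/33806938496 ≈ -0.00026986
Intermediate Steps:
L(H) = 6
r = 4489/7396 (r = (-67*(-1/86))² = (67/86)² = 4489/7396 ≈ 0.60695)
x = -7968 (x = (-16091 - 1*(-155))/2 = (-16091 + 155)/2 = (½)*(-15936) = -7968)
L(-105)/(-30978) + r/x = 6/(-30978) + (4489/7396)/(-7968) = 6*(-1/30978) + (4489/7396)*(-1/7968) = -1/5163 - 4489/58931328 = -9123115/33806938496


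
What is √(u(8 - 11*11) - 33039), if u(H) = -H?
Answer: I*√32926 ≈ 181.46*I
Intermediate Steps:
√(u(8 - 11*11) - 33039) = √(-(8 - 11*11) - 33039) = √(-(8 - 121) - 33039) = √(-1*(-113) - 33039) = √(113 - 33039) = √(-32926) = I*√32926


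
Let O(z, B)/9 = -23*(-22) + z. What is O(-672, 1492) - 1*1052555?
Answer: -1054049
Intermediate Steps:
O(z, B) = 4554 + 9*z (O(z, B) = 9*(-23*(-22) + z) = 9*(506 + z) = 4554 + 9*z)
O(-672, 1492) - 1*1052555 = (4554 + 9*(-672)) - 1*1052555 = (4554 - 6048) - 1052555 = -1494 - 1052555 = -1054049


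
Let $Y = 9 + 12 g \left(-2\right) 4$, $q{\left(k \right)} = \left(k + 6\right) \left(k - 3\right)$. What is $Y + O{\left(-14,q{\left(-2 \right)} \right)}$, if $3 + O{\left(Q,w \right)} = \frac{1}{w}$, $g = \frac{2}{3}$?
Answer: $- \frac{1161}{20} \approx -58.05$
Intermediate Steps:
$g = \frac{2}{3}$ ($g = 2 \cdot \frac{1}{3} = \frac{2}{3} \approx 0.66667$)
$q{\left(k \right)} = \left(-3 + k\right) \left(6 + k\right)$ ($q{\left(k \right)} = \left(6 + k\right) \left(-3 + k\right) = \left(-3 + k\right) \left(6 + k\right)$)
$Y = -55$ ($Y = 9 + 12 \cdot \frac{2}{3} \left(-2\right) 4 = 9 + 12 \left(\left(- \frac{4}{3}\right) 4\right) = 9 + 12 \left(- \frac{16}{3}\right) = 9 - 64 = -55$)
$O{\left(Q,w \right)} = -3 + \frac{1}{w}$
$Y + O{\left(-14,q{\left(-2 \right)} \right)} = -55 - \left(3 - \frac{1}{-18 + \left(-2\right)^{2} + 3 \left(-2\right)}\right) = -55 - \left(3 - \frac{1}{-18 + 4 - 6}\right) = -55 - \left(3 - \frac{1}{-20}\right) = -55 - \frac{61}{20} = - \frac{1161}{20}$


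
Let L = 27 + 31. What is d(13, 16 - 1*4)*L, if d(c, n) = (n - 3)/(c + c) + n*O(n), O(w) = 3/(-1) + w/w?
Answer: -17835/13 ≈ -1371.9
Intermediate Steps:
O(w) = -2 (O(w) = 3*(-1) + 1 = -3 + 1 = -2)
L = 58
d(c, n) = -2*n + (-3 + n)/(2*c) (d(c, n) = (n - 3)/(c + c) + n*(-2) = (-3 + n)/((2*c)) - 2*n = (-3 + n)*(1/(2*c)) - 2*n = (-3 + n)/(2*c) - 2*n = -2*n + (-3 + n)/(2*c))
d(13, 16 - 1*4)*L = ((½)*(-3 + (16 - 1*4) - 4*13*(16 - 1*4))/13)*58 = ((½)*(1/13)*(-3 + (16 - 4) - 4*13*(16 - 4)))*58 = ((½)*(1/13)*(-3 + 12 - 4*13*12))*58 = ((½)*(1/13)*(-3 + 12 - 624))*58 = ((½)*(1/13)*(-615))*58 = -615/26*58 = -17835/13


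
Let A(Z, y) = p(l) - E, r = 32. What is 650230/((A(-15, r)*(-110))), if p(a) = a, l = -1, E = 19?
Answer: 65023/220 ≈ 295.56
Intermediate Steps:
A(Z, y) = -20 (A(Z, y) = -1 - 1*19 = -1 - 19 = -20)
650230/((A(-15, r)*(-110))) = 650230/((-20*(-110))) = 650230/2200 = 650230*(1/2200) = 65023/220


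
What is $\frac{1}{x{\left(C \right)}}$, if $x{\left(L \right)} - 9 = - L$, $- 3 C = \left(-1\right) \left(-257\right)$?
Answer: $\frac{3}{284} \approx 0.010563$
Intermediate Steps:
$C = - \frac{257}{3}$ ($C = - \frac{\left(-1\right) \left(-257\right)}{3} = \left(- \frac{1}{3}\right) 257 = - \frac{257}{3} \approx -85.667$)
$x{\left(L \right)} = 9 - L$
$\frac{1}{x{\left(C \right)}} = \frac{1}{9 - - \frac{257}{3}} = \frac{1}{9 + \frac{257}{3}} = \frac{1}{\frac{284}{3}} = \frac{3}{284}$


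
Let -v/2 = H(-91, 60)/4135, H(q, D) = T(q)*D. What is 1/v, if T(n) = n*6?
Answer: 827/13104 ≈ 0.063110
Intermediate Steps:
T(n) = 6*n
H(q, D) = 6*D*q (H(q, D) = (6*q)*D = 6*D*q)
v = 13104/827 (v = -2*6*60*(-91)/4135 = -(-65520)/4135 = -2*(-6552/827) = 13104/827 ≈ 15.845)
1/v = 1/(13104/827) = 827/13104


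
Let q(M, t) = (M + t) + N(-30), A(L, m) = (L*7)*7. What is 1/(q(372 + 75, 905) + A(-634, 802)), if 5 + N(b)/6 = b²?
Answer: -1/24344 ≈ -4.1078e-5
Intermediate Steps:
N(b) = -30 + 6*b²
A(L, m) = 49*L (A(L, m) = (7*L)*7 = 49*L)
q(M, t) = 5370 + M + t (q(M, t) = (M + t) + (-30 + 6*(-30)²) = (M + t) + (-30 + 6*900) = (M + t) + (-30 + 5400) = (M + t) + 5370 = 5370 + M + t)
1/(q(372 + 75, 905) + A(-634, 802)) = 1/((5370 + (372 + 75) + 905) + 49*(-634)) = 1/((5370 + 447 + 905) - 31066) = 1/(6722 - 31066) = 1/(-24344) = -1/24344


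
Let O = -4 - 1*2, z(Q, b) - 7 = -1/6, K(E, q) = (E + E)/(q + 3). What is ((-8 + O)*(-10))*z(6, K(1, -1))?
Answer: 2870/3 ≈ 956.67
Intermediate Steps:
K(E, q) = 2*E/(3 + q) (K(E, q) = (2*E)/(3 + q) = 2*E/(3 + q))
z(Q, b) = 41/6 (z(Q, b) = 7 - 1/6 = 41/6)
O = -6 (O = -4 - 2 = -6)
((-8 + O)*(-10))*z(6, K(1, -1)) = ((-8 - 6)*(-10))*(41/6) = -14*(-10)*(41/6) = 140*(41/6) = 2870/3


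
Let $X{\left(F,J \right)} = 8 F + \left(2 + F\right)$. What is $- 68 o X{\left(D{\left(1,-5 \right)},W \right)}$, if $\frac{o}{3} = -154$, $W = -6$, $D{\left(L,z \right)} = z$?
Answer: $-1350888$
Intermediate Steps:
$o = -462$ ($o = 3 \left(-154\right) = -462$)
$X{\left(F,J \right)} = 2 + 9 F$
$- 68 o X{\left(D{\left(1,-5 \right)},W \right)} = \left(-68\right) \left(-462\right) \left(2 + 9 \left(-5\right)\right) = 31416 \left(2 - 45\right) = 31416 \left(-43\right) = -1350888$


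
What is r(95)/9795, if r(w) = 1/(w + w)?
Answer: 1/1861050 ≈ 5.3733e-7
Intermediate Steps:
r(w) = 1/(2*w)
r(95)/9795 = ((½)/95)/9795 = ((½)*(1/95))*(1/9795) = (1/190)*(1/9795) = 1/1861050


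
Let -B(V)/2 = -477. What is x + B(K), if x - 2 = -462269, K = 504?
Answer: -461313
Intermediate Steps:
B(V) = 954 (B(V) = -2*(-477) = 954)
x = -462267 (x = 2 - 462269 = -462267)
x + B(K) = -462267 + 954 = -461313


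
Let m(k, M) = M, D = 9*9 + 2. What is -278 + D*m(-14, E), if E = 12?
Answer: 718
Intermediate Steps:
D = 83 (D = 81 + 2 = 83)
-278 + D*m(-14, E) = -278 + 83*12 = -278 + 996 = 718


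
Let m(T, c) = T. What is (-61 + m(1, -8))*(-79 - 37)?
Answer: 6960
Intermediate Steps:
(-61 + m(1, -8))*(-79 - 37) = (-61 + 1)*(-79 - 37) = -60*(-116) = 6960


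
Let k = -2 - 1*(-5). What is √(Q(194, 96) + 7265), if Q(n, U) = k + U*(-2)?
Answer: 2*√1769 ≈ 84.119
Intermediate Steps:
k = 3 (k = -2 + 5 = 3)
Q(n, U) = 3 - 2*U (Q(n, U) = 3 + U*(-2) = 3 - 2*U)
√(Q(194, 96) + 7265) = √((3 - 2*96) + 7265) = √((3 - 192) + 7265) = √(-189 + 7265) = √7076 = 2*√1769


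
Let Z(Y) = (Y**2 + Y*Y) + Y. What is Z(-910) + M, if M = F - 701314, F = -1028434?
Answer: -74458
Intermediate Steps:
M = -1729748 (M = -1028434 - 701314 = -1729748)
Z(Y) = Y + 2*Y**2 (Z(Y) = (Y**2 + Y**2) + Y = 2*Y**2 + Y = Y + 2*Y**2)
Z(-910) + M = -910*(1 + 2*(-910)) - 1729748 = -910*(1 - 1820) - 1729748 = -910*(-1819) - 1729748 = 1655290 - 1729748 = -74458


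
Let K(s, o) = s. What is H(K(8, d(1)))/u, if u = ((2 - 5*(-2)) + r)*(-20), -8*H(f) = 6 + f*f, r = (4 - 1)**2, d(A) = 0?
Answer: 1/48 ≈ 0.020833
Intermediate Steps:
r = 9 (r = 3**2 = 9)
H(f) = -3/4 - f**2/8 (H(f) = -(6 + f*f)/8 = -(6 + f**2)/8 = -3/4 - f**2/8)
u = -420 (u = ((2 - 5*(-2)) + 9)*(-20) = ((2 + 10) + 9)*(-20) = (12 + 9)*(-20) = 21*(-20) = -420)
H(K(8, d(1)))/u = (-3/4 - 1/8*8**2)/(-420) = (-3/4 - 1/8*64)*(-1/420) = (-3/4 - 8)*(-1/420) = -35/4*(-1/420) = 1/48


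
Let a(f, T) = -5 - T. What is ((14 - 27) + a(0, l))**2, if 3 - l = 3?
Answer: 324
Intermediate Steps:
l = 0 (l = 3 - 1*3 = 3 - 3 = 0)
((14 - 27) + a(0, l))**2 = ((14 - 27) + (-5 - 1*0))**2 = (-13 + (-5 + 0))**2 = (-13 - 5)**2 = (-18)**2 = 324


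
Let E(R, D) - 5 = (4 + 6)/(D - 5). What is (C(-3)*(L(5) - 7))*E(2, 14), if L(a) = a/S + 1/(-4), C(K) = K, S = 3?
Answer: 3685/36 ≈ 102.36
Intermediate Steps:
E(R, D) = 5 + 10/(-5 + D) (E(R, D) = 5 + (4 + 6)/(D - 5) = 5 + 10/(-5 + D))
L(a) = -¼ + a/3 (L(a) = a/3 + 1/(-4) = a*(⅓) + 1*(-¼) = a/3 - ¼ = -¼ + a/3)
(C(-3)*(L(5) - 7))*E(2, 14) = (-3*((-¼ + (⅓)*5) - 7))*(5*(-3 + 14)/(-5 + 14)) = (-3*((-¼ + 5/3) - 7))*(5*11/9) = (-3*(17/12 - 7))*(5*(⅑)*11) = -3*(-67/12)*(55/9) = (67/4)*(55/9) = 3685/36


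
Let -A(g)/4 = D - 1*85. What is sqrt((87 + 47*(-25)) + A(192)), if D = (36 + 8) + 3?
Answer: 6*I*sqrt(26) ≈ 30.594*I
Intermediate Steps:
D = 47 (D = 44 + 3 = 47)
A(g) = 152 (A(g) = -4*(47 - 1*85) = -4*(47 - 85) = -4*(-38) = 152)
sqrt((87 + 47*(-25)) + A(192)) = sqrt((87 + 47*(-25)) + 152) = sqrt((87 - 1175) + 152) = sqrt(-1088 + 152) = sqrt(-936) = 6*I*sqrt(26)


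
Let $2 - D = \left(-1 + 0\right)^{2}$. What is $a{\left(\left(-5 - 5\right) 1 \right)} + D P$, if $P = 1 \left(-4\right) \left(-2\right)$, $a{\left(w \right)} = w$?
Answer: $-2$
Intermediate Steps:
$P = 8$ ($P = \left(-4\right) \left(-2\right) = 8$)
$D = 1$ ($D = 2 - \left(-1 + 0\right)^{2} = 2 - \left(-1\right)^{2} = 2 - 1 = 1$)
$a{\left(\left(-5 - 5\right) 1 \right)} + D P = \left(-5 - 5\right) 1 + 1 \cdot 8 = \left(-10\right) 1 + 8 = -10 + 8 = -2$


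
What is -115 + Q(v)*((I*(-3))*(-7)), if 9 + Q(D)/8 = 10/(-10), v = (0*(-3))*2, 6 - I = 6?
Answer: -115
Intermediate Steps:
I = 0 (I = 6 - 1*6 = 6 - 6 = 0)
v = 0 (v = 0*2 = 0)
Q(D) = -80 (Q(D) = -72 + 8*(10/(-10)) = -72 + 8*(10*(-⅒)) = -72 + 8*(-1) = -72 - 8 = -80)
-115 + Q(v)*((I*(-3))*(-7)) = -115 - 80*0*(-3)*(-7) = -115 - 0*(-7) = -115 - 80*0 = -115 + 0 = -115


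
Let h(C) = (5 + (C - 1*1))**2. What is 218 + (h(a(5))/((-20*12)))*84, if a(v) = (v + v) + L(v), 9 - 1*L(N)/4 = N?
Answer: -97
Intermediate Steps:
L(N) = 36 - 4*N
a(v) = 36 - 2*v (a(v) = (v + v) + (36 - 4*v) = 2*v + (36 - 4*v) = 36 - 2*v)
h(C) = (4 + C)**2 (h(C) = (5 + (C - 1))**2 = (5 + (-1 + C))**2 = (4 + C)**2)
218 + (h(a(5))/((-20*12)))*84 = 218 + ((4 + (36 - 2*5))**2/((-20*12)))*84 = 218 + ((4 + (36 - 10))**2/(-240))*84 = 218 + ((4 + 26)**2*(-1/240))*84 = 218 + (30**2*(-1/240))*84 = 218 + (900*(-1/240))*84 = 218 - 15/4*84 = 218 - 315 = -97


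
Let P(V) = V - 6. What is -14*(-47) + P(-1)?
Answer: 651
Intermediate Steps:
P(V) = -6 + V
-14*(-47) + P(-1) = -14*(-47) + (-6 - 1) = 658 - 7 = 651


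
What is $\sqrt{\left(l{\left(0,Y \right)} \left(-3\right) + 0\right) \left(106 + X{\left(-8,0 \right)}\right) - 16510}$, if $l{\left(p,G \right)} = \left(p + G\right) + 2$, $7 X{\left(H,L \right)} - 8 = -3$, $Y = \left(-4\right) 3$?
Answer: $\frac{2 i \sqrt{163030}}{7} \approx 115.36 i$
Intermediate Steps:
$Y = -12$
$X{\left(H,L \right)} = \frac{5}{7}$ ($X{\left(H,L \right)} = \frac{8}{7} + \frac{1}{7} \left(-3\right) = \frac{8}{7} - \frac{3}{7} = \frac{5}{7}$)
$l{\left(p,G \right)} = 2 + G + p$ ($l{\left(p,G \right)} = \left(G + p\right) + 2 = 2 + G + p$)
$\sqrt{\left(l{\left(0,Y \right)} \left(-3\right) + 0\right) \left(106 + X{\left(-8,0 \right)}\right) - 16510} = \sqrt{\left(\left(2 - 12 + 0\right) \left(-3\right) + 0\right) \left(106 + \frac{5}{7}\right) - 16510} = \sqrt{\left(\left(-10\right) \left(-3\right) + 0\right) \frac{747}{7} - 16510} = \sqrt{\left(30 + 0\right) \frac{747}{7} - 16510} = \sqrt{30 \cdot \frac{747}{7} - 16510} = \sqrt{\frac{22410}{7} - 16510} = \sqrt{- \frac{93160}{7}} = \frac{2 i \sqrt{163030}}{7}$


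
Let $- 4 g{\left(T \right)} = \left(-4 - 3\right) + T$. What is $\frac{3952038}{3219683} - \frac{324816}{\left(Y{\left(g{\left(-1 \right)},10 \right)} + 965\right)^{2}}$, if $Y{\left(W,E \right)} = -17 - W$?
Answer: $\frac{32775493230}{37912445153} \approx 0.8645$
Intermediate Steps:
$g{\left(T \right)} = \frac{7}{4} - \frac{T}{4}$ ($g{\left(T \right)} = - \frac{\left(-4 - 3\right) + T}{4} = - \frac{-7 + T}{4} = \frac{7}{4} - \frac{T}{4}$)
$\frac{3952038}{3219683} - \frac{324816}{\left(Y{\left(g{\left(-1 \right)},10 \right)} + 965\right)^{2}} = \frac{3952038}{3219683} - \frac{324816}{\left(\left(-17 - \left(\frac{7}{4} - - \frac{1}{4}\right)\right) + 965\right)^{2}} = 3952038 \cdot \frac{1}{3219683} - \frac{324816}{\left(\left(-17 - \left(\frac{7}{4} + \frac{1}{4}\right)\right) + 965\right)^{2}} = \frac{208002}{169457} - \frac{324816}{\left(\left(-17 - 2\right) + 965\right)^{2}} = \frac{208002}{169457} - \frac{324816}{\left(-19 + 965\right)^{2}} = \frac{208002}{169457} - \frac{324816}{946^{2}} = \frac{208002}{169457} - \frac{324816}{894916} = \frac{208002}{169457} - \frac{81204}{223729} = \frac{32775493230}{37912445153}$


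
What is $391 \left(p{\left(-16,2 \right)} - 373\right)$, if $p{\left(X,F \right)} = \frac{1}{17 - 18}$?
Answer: $-146234$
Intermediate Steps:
$p{\left(X,F \right)} = -1$ ($p{\left(X,F \right)} = \frac{1}{-1} = -1$)
$391 \left(p{\left(-16,2 \right)} - 373\right) = 391 \left(-1 - 373\right) = 391 \left(-374\right) = -146234$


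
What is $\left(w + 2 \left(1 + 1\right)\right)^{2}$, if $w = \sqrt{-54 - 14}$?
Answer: $-52 + 16 i \sqrt{17} \approx -52.0 + 65.97 i$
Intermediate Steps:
$w = 2 i \sqrt{17}$ ($w = \sqrt{-68} = 2 i \sqrt{17} \approx 8.2462 i$)
$\left(w + 2 \left(1 + 1\right)\right)^{2} = \left(2 i \sqrt{17} + 2 \left(1 + 1\right)\right)^{2} = \left(2 i \sqrt{17} + 2 \cdot 2\right)^{2} = \left(2 i \sqrt{17} + 4\right)^{2} = \left(4 + 2 i \sqrt{17}\right)^{2}$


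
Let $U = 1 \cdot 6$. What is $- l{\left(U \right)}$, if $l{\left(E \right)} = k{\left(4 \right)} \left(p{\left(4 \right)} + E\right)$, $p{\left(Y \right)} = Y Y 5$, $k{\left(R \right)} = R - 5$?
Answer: $86$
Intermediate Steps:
$k{\left(R \right)} = -5 + R$
$p{\left(Y \right)} = 5 Y^{2}$ ($p{\left(Y \right)} = Y^{2} \cdot 5 = 5 Y^{2}$)
$U = 6$
$l{\left(E \right)} = -80 - E$ ($l{\left(E \right)} = \left(-5 + 4\right) \left(5 \cdot 4^{2} + E\right) = - (5 \cdot 16 + E) = - (80 + E) = -80 - E$)
$- l{\left(U \right)} = - (-80 - 6) = \left(-1\right) \left(-86\right) = 86$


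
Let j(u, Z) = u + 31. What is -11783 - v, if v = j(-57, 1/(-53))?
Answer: -11757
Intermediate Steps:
j(u, Z) = 31 + u
v = -26 (v = 31 - 57 = -26)
-11783 - v = -11783 - 1*(-26) = -11783 + 26 = -11757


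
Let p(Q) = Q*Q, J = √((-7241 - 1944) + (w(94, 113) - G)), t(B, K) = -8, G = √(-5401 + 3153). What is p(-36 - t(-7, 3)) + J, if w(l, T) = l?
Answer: 784 + √(-9091 - 2*I*√562) ≈ 784.25 - 95.347*I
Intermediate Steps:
G = 2*I*√562 (G = √(-2248) = 2*I*√562 ≈ 47.413*I)
J = √(-9091 - 2*I*√562) (J = √((-7241 - 1944) + (94 - 2*I*√562)) = √(-9185 + (94 - 2*I*√562)) = √(-9091 - 2*I*√562) ≈ 0.2486 - 95.347*I)
p(Q) = Q²
p(-36 - t(-7, 3)) + J = (-36 - 1*(-8))² + √(-9091 - 2*I*√562) = (-36 + 8)² + √(-9091 - 2*I*√562) = (-28)² + √(-9091 - 2*I*√562) = 784 + √(-9091 - 2*I*√562)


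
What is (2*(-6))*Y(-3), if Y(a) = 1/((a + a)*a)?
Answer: -⅔ ≈ -0.66667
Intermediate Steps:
Y(a) = 1/(2*a²) (Y(a) = 1/(((2*a))*a) = (1/(2*a))/a = 1/(2*a²))
(2*(-6))*Y(-3) = (2*(-6))*((½)/(-3)²) = -6/9 = -12*1/18 = -⅔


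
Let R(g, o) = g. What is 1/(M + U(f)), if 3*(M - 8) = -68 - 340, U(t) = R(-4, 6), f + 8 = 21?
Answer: -1/132 ≈ -0.0075758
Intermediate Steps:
f = 13 (f = -8 + 21 = 13)
U(t) = -4
M = -128 (M = 8 + (-68 - 340)/3 = 8 + (1/3)*(-408) = 8 - 136 = -128)
1/(M + U(f)) = 1/(-128 - 4) = 1/(-132) = -1/132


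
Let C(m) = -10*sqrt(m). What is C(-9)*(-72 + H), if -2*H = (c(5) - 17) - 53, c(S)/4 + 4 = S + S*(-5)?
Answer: -330*I ≈ -330.0*I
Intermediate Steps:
c(S) = -16 - 16*S (c(S) = -16 + 4*(S + S*(-5)) = -16 + 4*(S - 5*S) = -16 + 4*(-4*S) = -16 - 16*S)
H = 83 (H = -(((-16 - 16*5) - 17) - 53)/2 = -(((-16 - 80) - 17) - 53)/2 = -((-96 - 17) - 53)/2 = -(-113 - 53)/2 = -1/2*(-166) = 83)
C(-9)*(-72 + H) = (-30*I)*(-72 + 83) = -30*I*11 = -330*I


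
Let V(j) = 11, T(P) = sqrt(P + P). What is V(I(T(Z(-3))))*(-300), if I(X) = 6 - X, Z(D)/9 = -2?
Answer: -3300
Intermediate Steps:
Z(D) = -18 (Z(D) = 9*(-2) = -18)
T(P) = sqrt(2)*sqrt(P) (T(P) = sqrt(2*P) = sqrt(2)*sqrt(P))
V(I(T(Z(-3))))*(-300) = 11*(-300) = -3300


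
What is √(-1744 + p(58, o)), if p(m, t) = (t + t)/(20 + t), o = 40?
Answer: 2*I*√3921/3 ≈ 41.745*I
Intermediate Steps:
p(m, t) = 2*t/(20 + t) (p(m, t) = (2*t)/(20 + t) = 2*t/(20 + t))
√(-1744 + p(58, o)) = √(-1744 + 2*40/(20 + 40)) = √(-1744 + 2*40/60) = √(-1744 + 2*40*(1/60)) = √(-1744 + 4/3) = √(-5228/3) = 2*I*√3921/3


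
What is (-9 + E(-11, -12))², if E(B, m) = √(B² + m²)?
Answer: (9 - √265)² ≈ 52.981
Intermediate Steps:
(-9 + E(-11, -12))² = (-9 + √((-11)² + (-12)²))² = (-9 + √(121 + 144))² = (-9 + √265)²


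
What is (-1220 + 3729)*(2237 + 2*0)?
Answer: 5612633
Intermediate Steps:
(-1220 + 3729)*(2237 + 2*0) = 2509*(2237 + 0) = 2509*2237 = 5612633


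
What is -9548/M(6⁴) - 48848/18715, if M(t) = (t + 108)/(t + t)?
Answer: -4289214704/243295 ≈ -17630.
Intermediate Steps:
M(t) = (108 + t)/(2*t) (M(t) = (108 + t)/((2*t)) = (108 + t)*(1/(2*t)) = (108 + t)/(2*t))
-9548/M(6⁴) - 48848/18715 = -9548*2592/(108 + 6⁴) - 48848/18715 = -9548*2592/(108 + 1296) - 48848*1/18715 = -9548/((½)*(1/1296)*1404) - 48848/18715 = -9548/13/24 - 48848/18715 = -9548*24/13 - 48848/18715 = -229152/13 - 48848/18715 = -4289214704/243295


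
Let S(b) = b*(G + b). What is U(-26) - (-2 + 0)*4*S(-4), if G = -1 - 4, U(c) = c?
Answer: 262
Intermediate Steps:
G = -5
S(b) = b*(-5 + b)
U(-26) - (-2 + 0)*4*S(-4) = -26 - (-2 + 0)*4*(-4*(-5 - 4)) = -26 - (-2*4)*(-4*(-9)) = -26 - (-8)*36 = -26 - 1*(-288) = -26 + 288 = 262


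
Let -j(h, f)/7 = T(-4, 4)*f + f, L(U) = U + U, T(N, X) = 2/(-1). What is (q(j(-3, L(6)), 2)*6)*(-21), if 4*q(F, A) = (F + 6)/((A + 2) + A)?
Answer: -945/2 ≈ -472.50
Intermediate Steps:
T(N, X) = -2 (T(N, X) = 2*(-1) = -2)
L(U) = 2*U
j(h, f) = 7*f (j(h, f) = -7*(-2*f + f) = -(-7)*f = 7*f)
q(F, A) = (6 + F)/(4*(2 + 2*A)) (q(F, A) = ((F + 6)/((A + 2) + A))/4 = ((6 + F)/((2 + A) + A))/4 = ((6 + F)/(2 + 2*A))/4 = (6 + F)/(4*(2 + 2*A)))
(q(j(-3, L(6)), 2)*6)*(-21) = (((6 + 7*(2*6))/(8*(1 + 2)))*6)*(-21) = (((1/8)*(6 + 7*12)/3)*6)*(-21) = (((1/8)*(1/3)*(6 + 84))*6)*(-21) = (((1/8)*(1/3)*90)*6)*(-21) = ((15/4)*6)*(-21) = (45/2)*(-21) = -945/2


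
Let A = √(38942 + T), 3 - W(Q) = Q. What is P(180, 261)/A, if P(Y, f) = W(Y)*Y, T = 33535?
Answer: -10620*√8053/8053 ≈ -118.34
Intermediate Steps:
W(Q) = 3 - Q
A = 3*√8053 (A = √(38942 + 33535) = √72477 = 3*√8053 ≈ 269.22)
P(Y, f) = Y*(3 - Y) (P(Y, f) = (3 - Y)*Y = Y*(3 - Y))
P(180, 261)/A = (180*(3 - 1*180))/((3*√8053)) = (180*(3 - 180))*(√8053/24159) = (180*(-177))*(√8053/24159) = -10620*√8053/8053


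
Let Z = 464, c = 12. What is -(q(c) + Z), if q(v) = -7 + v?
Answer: -469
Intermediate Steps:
-(q(c) + Z) = -((-7 + 12) + 464) = -(5 + 464) = -1*469 = -469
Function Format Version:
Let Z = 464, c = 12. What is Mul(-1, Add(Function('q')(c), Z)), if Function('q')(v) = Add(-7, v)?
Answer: -469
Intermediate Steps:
Mul(-1, Add(Function('q')(c), Z)) = Mul(-1, Add(Add(-7, 12), 464)) = Mul(-1, Add(5, 464)) = Mul(-1, 469) = -469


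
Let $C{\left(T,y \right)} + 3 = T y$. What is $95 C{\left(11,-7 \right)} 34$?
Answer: $-258400$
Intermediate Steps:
$C{\left(T,y \right)} = -3 + T y$
$95 C{\left(11,-7 \right)} 34 = 95 \left(-3 + 11 \left(-7\right)\right) 34 = 95 \left(-3 - 77\right) 34 = 95 \left(-80\right) 34 = \left(-7600\right) 34 = -258400$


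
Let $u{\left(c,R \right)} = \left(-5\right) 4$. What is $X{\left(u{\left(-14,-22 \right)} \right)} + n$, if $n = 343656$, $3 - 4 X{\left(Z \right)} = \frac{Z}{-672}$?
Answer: $\frac{230937331}{672} \approx 3.4366 \cdot 10^{5}$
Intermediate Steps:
$u{\left(c,R \right)} = -20$
$X{\left(Z \right)} = \frac{3}{4} + \frac{Z}{2688}$ ($X{\left(Z \right)} = \frac{3}{4} - \frac{Z \frac{1}{-672}}{4} = \frac{3}{4} - \frac{Z \left(- \frac{1}{672}\right)}{4} = \frac{3}{4} - \frac{\left(- \frac{1}{672}\right) Z}{4} = \frac{3}{4} + \frac{Z}{2688}$)
$X{\left(u{\left(-14,-22 \right)} \right)} + n = \left(\frac{3}{4} + \frac{1}{2688} \left(-20\right)\right) + 343656 = \left(\frac{3}{4} - \frac{5}{672}\right) + 343656 = \frac{499}{672} + 343656 = \frac{230937331}{672}$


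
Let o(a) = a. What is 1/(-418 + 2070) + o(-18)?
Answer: -29735/1652 ≈ -17.999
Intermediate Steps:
1/(-418 + 2070) + o(-18) = 1/(-418 + 2070) - 18 = 1/1652 - 18 = -29735/1652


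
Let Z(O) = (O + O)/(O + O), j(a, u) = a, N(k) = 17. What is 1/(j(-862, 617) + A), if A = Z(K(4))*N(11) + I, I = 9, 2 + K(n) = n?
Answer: -1/836 ≈ -0.0011962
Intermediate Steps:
K(n) = -2 + n
Z(O) = 1 (Z(O) = (2*O)/((2*O)) = (2*O)*(1/(2*O)) = 1)
A = 26 (A = 1*17 + 9 = 17 + 9 = 26)
1/(j(-862, 617) + A) = 1/(-862 + 26) = 1/(-836) = -1/836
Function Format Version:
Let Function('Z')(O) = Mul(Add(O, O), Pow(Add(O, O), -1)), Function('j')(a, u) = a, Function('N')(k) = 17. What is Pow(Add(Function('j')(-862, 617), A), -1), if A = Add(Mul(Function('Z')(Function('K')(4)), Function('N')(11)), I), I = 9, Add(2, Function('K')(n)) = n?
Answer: Rational(-1, 836) ≈ -0.0011962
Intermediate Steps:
Function('K')(n) = Add(-2, n)
Function('Z')(O) = 1 (Function('Z')(O) = Mul(Mul(2, O), Pow(Mul(2, O), -1)) = Mul(Mul(2, O), Mul(Rational(1, 2), Pow(O, -1))) = 1)
A = 26 (A = Add(Mul(1, 17), 9) = Add(17, 9) = 26)
Pow(Add(Function('j')(-862, 617), A), -1) = Pow(Add(-862, 26), -1) = Pow(-836, -1) = Rational(-1, 836)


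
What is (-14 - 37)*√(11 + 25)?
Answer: -306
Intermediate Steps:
(-14 - 37)*√(11 + 25) = -51*√36 = -51*6 = -306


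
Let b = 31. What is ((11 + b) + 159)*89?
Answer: 17889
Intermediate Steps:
((11 + b) + 159)*89 = ((11 + 31) + 159)*89 = (42 + 159)*89 = 201*89 = 17889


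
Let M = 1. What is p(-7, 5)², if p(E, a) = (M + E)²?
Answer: 1296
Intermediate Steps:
p(E, a) = (1 + E)²
p(-7, 5)² = ((1 - 7)²)² = ((-6)²)² = 36² = 1296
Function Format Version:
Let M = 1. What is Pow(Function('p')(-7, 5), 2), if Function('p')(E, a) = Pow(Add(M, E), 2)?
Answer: 1296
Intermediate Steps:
Function('p')(E, a) = Pow(Add(1, E), 2)
Pow(Function('p')(-7, 5), 2) = Pow(Pow(Add(1, -7), 2), 2) = Pow(Pow(-6, 2), 2) = Pow(36, 2) = 1296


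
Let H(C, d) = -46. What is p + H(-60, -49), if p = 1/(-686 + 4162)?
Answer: -159895/3476 ≈ -46.000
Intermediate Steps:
p = 1/3476 ≈ 0.00028769
p + H(-60, -49) = 1/3476 - 46 = -159895/3476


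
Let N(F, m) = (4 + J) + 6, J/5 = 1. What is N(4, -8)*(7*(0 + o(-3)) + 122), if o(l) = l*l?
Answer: 2775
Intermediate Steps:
o(l) = l**2
J = 5 (J = 5*1 = 5)
N(F, m) = 15 (N(F, m) = (4 + 5) + 6 = 9 + 6 = 15)
N(4, -8)*(7*(0 + o(-3)) + 122) = 15*(7*(0 + (-3)**2) + 122) = 15*(7*(0 + 9) + 122) = 15*(7*9 + 122) = 15*(63 + 122) = 15*185 = 2775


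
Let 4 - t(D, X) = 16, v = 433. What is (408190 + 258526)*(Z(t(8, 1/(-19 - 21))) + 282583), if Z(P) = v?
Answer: 188691295456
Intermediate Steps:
t(D, X) = -12 (t(D, X) = 4 - 1*16 = 4 - 16 = -12)
Z(P) = 433
(408190 + 258526)*(Z(t(8, 1/(-19 - 21))) + 282583) = (408190 + 258526)*(433 + 282583) = 666716*283016 = 188691295456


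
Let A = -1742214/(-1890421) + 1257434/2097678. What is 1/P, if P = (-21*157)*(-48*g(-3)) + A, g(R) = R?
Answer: -1982747271219/941341940620292789 ≈ -2.1063e-6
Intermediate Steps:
A = 3015841809403/1982747271219 (A = -1742214*(-1/1890421) + 1257434*(1/2097678) = 1742214/1890421 + 628717/1048839 = 3015841809403/1982747271219 ≈ 1.5210)
P = -941341940620292789/1982747271219 (P = (-21*157)*(-48*(-3)) + 3015841809403/1982747271219 = -3297*144 + 3015841809403/1982747271219 = -474768 + 3015841809403/1982747271219 = -941341940620292789/1982747271219 ≈ -4.7477e+5)
1/P = 1/(-941341940620292789/1982747271219) = -1982747271219/941341940620292789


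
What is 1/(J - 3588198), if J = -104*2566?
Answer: -1/3855062 ≈ -2.5940e-7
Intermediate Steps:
J = -266864
1/(J - 3588198) = 1/(-266864 - 3588198) = 1/(-3855062) = -1/3855062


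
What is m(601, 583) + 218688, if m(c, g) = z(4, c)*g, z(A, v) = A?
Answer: 221020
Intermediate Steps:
m(c, g) = 4*g
m(601, 583) + 218688 = 4*583 + 218688 = 2332 + 218688 = 221020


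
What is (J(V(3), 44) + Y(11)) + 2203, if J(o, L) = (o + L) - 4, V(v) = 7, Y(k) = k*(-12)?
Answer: 2118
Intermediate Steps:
Y(k) = -12*k
J(o, L) = -4 + L + o (J(o, L) = (L + o) - 4 = -4 + L + o)
(J(V(3), 44) + Y(11)) + 2203 = ((-4 + 44 + 7) - 12*11) + 2203 = (47 - 132) + 2203 = -85 + 2203 = 2118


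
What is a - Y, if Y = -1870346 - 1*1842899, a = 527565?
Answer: 4240810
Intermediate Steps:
Y = -3713245 (Y = -1870346 - 1842899 = -3713245)
a - Y = 527565 - 1*(-3713245) = 527565 + 3713245 = 4240810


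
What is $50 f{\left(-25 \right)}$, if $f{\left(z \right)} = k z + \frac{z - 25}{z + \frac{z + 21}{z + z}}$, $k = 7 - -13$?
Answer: $- \frac{15512500}{623} \approx -24900.0$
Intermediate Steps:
$k = 20$ ($k = 7 + 13 = 20$)
$f{\left(z \right)} = 20 z + \frac{-25 + z}{z + \frac{21 + z}{2 z}}$ ($f{\left(z \right)} = 20 z + \frac{z - 25}{z + \frac{z + 21}{z + z}} = 20 z + \frac{-25 + z}{z + \frac{21 + z}{2 z}}$)
$50 f{\left(-25 \right)} = 50 \cdot 2 \left(-25\right) \frac{1}{21 - 25 + 2 \left(-25\right)^{2}} \left(185 + 11 \left(-25\right) + 20 \left(-25\right)^{2}\right) = 50 \cdot 2 \left(-25\right) \frac{1}{21 - 25 + 2 \cdot 625} \left(185 - 275 + 20 \cdot 625\right) = 50 \cdot 2 \left(-25\right) \frac{1}{21 - 25 + 1250} \left(185 - 275 + 12500\right) = 50 \cdot 2 \left(-25\right) \frac{1}{1246} \cdot 12410 = 50 \left(- \frac{310250}{623}\right) = - \frac{15512500}{623}$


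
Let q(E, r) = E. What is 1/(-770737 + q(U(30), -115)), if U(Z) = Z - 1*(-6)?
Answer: -1/770701 ≈ -1.2975e-6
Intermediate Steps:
U(Z) = 6 + Z (U(Z) = Z + 6 = 6 + Z)
1/(-770737 + q(U(30), -115)) = 1/(-770737 + (6 + 30)) = 1/(-770737 + 36) = 1/(-770701) = -1/770701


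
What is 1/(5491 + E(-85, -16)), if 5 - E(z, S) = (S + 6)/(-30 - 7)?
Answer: 37/203342 ≈ 0.00018196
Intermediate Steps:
E(z, S) = 191/37 + S/37 (E(z, S) = 5 - (S + 6)/(-30 - 7) = 5 - (6 + S)/(-37) = 5 - (6 + S)*(-1)/37 = 5 - (-6/37 - S/37) = 5 + (6/37 + S/37) = 191/37 + S/37)
1/(5491 + E(-85, -16)) = 1/(5491 + (191/37 + (1/37)*(-16))) = 1/(5491 + (191/37 - 16/37)) = 1/(5491 + 175/37) = 1/(203342/37) = 37/203342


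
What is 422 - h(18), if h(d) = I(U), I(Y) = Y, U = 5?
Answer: 417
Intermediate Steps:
h(d) = 5
422 - h(18) = 422 - 1*5 = 422 - 5 = 417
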